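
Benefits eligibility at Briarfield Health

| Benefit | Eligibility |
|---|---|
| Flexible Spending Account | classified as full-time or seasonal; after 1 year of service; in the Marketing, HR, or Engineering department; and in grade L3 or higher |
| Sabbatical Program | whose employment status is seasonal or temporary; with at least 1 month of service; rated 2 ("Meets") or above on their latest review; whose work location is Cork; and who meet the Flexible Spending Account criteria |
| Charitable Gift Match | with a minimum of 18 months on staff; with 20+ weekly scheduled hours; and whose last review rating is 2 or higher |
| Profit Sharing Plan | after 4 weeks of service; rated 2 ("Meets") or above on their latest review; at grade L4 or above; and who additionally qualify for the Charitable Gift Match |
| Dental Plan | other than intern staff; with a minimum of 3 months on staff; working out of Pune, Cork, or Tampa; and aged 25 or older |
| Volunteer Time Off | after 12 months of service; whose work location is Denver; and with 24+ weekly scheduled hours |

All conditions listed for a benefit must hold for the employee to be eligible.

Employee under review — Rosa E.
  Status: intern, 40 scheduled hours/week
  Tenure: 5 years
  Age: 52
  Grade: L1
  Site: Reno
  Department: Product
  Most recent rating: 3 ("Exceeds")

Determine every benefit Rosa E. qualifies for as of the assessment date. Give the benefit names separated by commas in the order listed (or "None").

Charitable Gift Match

Flexible Spending Account — status intern ✗ (requires full-time or seasonal) → not eligible.
Sabbatical Program — status intern ✗ (requires seasonal or temporary) → not eligible.
Charitable Gift Match — service 5 years ≥ 18 months (≈540 days) ✓; 40 hrs/wk ≥ 20 ✓; rating 3 ≥ 2 ✓ → eligible.
Profit Sharing Plan — service 5 years ≥ 4 weeks (≈28 days) ✓; rating 3 ≥ 2 ✓; grade L1 < L4 ✗ → not eligible.
Dental Plan — status intern ✗ (excluded) → not eligible.
Volunteer Time Off — service 5 years ≥ 12 months (≈360 days) ✓; site Reno ✗ (not Denver) → not eligible.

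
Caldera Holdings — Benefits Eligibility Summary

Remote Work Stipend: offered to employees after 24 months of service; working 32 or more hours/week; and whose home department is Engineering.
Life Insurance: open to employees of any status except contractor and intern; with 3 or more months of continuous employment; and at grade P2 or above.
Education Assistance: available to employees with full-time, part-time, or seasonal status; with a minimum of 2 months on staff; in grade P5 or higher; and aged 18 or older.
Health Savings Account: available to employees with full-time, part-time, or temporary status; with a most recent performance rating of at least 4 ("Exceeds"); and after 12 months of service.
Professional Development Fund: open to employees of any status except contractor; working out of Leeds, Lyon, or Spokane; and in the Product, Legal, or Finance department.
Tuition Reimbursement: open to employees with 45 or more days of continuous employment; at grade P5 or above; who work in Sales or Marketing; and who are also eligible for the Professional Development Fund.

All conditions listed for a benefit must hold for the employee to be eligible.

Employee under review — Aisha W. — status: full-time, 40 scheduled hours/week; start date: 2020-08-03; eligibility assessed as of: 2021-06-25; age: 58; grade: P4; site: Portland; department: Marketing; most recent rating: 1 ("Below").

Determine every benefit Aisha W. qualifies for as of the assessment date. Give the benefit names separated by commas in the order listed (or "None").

Life Insurance

Service from 2020-08-03 to 2021-06-25: 326 days.
Remote Work Stipend — service 326 days < 24 months (≈720 days) ✗ → not eligible.
Life Insurance — status full-time ✓ (not excluded); service 326 days ≥ 3 months (≈90 days) ✓; grade P4 ≥ P2 ✓ → eligible.
Education Assistance — status full-time ✓; service 326 days ≥ 2 months (≈60 days) ✓; grade P4 < P5 ✗ → not eligible.
Health Savings Account — status full-time ✓; rating 1 < 4 ✗ → not eligible.
Professional Development Fund — status full-time ✓ (not excluded); site Portland ✗ (not Leeds, Lyon, or Spokane) → not eligible.
Tuition Reimbursement — service 326 days ≥ 45 days ✓; grade P4 < P5 ✗ → not eligible.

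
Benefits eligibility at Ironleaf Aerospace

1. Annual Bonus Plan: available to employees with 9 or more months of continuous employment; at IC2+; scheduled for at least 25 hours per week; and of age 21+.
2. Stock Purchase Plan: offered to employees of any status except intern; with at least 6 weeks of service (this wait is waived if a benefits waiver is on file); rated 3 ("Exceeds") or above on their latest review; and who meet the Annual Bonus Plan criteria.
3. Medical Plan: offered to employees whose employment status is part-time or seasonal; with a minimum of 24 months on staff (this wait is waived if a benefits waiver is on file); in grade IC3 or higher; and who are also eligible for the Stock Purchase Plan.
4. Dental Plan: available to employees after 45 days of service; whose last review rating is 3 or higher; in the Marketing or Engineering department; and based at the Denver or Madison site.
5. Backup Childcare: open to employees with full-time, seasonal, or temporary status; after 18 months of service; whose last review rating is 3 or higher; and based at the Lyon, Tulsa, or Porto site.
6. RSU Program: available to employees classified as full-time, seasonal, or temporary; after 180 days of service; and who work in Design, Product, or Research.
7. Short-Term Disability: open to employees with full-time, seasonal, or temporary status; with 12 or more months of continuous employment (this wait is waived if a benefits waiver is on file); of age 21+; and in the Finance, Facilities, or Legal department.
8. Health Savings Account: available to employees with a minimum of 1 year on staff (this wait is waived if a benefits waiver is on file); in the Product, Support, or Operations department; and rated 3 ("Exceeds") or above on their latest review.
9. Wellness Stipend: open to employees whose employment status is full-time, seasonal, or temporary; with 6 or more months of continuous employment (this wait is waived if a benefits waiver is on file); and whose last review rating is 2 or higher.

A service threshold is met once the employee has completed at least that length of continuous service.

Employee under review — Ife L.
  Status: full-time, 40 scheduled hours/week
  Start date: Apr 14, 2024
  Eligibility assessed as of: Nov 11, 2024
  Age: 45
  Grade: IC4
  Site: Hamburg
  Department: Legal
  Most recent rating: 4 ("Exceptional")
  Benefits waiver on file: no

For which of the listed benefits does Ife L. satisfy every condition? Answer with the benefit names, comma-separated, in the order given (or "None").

Service from Apr 14, 2024 to Nov 11, 2024: 211 days.
Annual Bonus Plan — service 211 days < 9 months (≈270 days) ✗ → not eligible.
Stock Purchase Plan — status full-time ✓ (not excluded); no waiver, service 211 days ≥ 6 weeks (≈42 days) ✓; rating 4 ≥ 3 ✓; not eligible for Annual Bonus Plan ✗ → not eligible.
Medical Plan — status full-time ✗ (requires part-time or seasonal) → not eligible.
Dental Plan — service 211 days ≥ 45 days ✓; rating 4 ≥ 3 ✓; dept Legal ✗ → not eligible.
Backup Childcare — status full-time ✓; service 211 days < 18 months (≈540 days) ✗ → not eligible.
RSU Program — status full-time ✓; service 211 days ≥ 180 days ✓; dept Legal ✗ → not eligible.
Short-Term Disability — status full-time ✓; no waiver, service 211 days < 12 months (≈360 days) ✗ → not eligible.
Health Savings Account — no waiver, service 211 days < 1 year (≈365 days) ✗ → not eligible.
Wellness Stipend — status full-time ✓; no waiver, service 211 days ≥ 6 months (≈180 days) ✓; rating 4 ≥ 2 ✓ → eligible.

Wellness Stipend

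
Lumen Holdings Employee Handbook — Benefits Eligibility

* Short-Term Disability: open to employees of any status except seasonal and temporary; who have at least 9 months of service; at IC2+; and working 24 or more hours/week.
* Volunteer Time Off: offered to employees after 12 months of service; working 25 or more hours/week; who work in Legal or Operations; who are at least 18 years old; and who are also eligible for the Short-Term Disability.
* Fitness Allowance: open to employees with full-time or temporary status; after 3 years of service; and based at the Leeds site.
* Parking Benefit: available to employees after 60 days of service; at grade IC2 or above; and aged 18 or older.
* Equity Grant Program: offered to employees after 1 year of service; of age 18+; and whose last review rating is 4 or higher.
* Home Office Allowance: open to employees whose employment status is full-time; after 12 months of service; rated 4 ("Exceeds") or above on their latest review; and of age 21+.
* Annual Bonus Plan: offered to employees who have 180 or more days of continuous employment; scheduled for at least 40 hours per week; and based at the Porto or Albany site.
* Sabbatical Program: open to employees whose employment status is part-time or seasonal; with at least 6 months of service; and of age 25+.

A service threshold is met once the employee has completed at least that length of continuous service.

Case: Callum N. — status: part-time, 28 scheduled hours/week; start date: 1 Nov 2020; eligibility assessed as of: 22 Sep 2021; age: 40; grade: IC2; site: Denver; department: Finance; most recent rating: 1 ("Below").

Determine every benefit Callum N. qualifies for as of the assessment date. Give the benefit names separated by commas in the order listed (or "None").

Service from 1 Nov 2020 to 22 Sep 2021: 325 days.
Short-Term Disability — status part-time ✓ (not excluded); service 325 days ≥ 9 months (≈270 days) ✓; grade IC2 ≥ IC2 ✓; 28 hrs/wk ≥ 24 ✓ → eligible.
Volunteer Time Off — service 325 days < 12 months (≈360 days) ✗ → not eligible.
Fitness Allowance — status part-time ✗ (requires full-time or temporary) → not eligible.
Parking Benefit — service 325 days ≥ 60 days ✓; grade IC2 ≥ IC2 ✓; age 40 ≥ 18 ✓ → eligible.
Equity Grant Program — service 325 days < 1 year (≈365 days) ✗ → not eligible.
Home Office Allowance — status part-time ✗ (requires full-time) → not eligible.
Annual Bonus Plan — service 325 days ≥ 180 days ✓; 28 hrs/wk < 40 ✗ → not eligible.
Sabbatical Program — status part-time ✓; service 325 days ≥ 6 months (≈180 days) ✓; age 40 ≥ 25 ✓ → eligible.

Short-Term Disability, Parking Benefit, Sabbatical Program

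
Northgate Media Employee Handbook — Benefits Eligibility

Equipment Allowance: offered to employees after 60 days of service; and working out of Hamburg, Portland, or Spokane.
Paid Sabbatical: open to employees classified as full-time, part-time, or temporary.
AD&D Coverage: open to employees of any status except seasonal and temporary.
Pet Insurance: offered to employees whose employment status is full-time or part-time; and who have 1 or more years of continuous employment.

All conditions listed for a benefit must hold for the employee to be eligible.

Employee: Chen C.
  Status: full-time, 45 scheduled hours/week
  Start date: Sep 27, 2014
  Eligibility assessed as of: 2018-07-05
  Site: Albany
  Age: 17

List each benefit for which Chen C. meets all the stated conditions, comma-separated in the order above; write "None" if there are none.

Service from Sep 27, 2014 to 2018-07-05: 1377 days.
Equipment Allowance — service 1377 days ≥ 60 days ✓; site Albany ✗ (not Hamburg, Portland, or Spokane) → not eligible.
Paid Sabbatical — status full-time ✓ → eligible.
AD&D Coverage — status full-time ✓ (not excluded) → eligible.
Pet Insurance — status full-time ✓; service 1377 days ≥ 1 year (≈365 days) ✓ → eligible.

Paid Sabbatical, AD&D Coverage, Pet Insurance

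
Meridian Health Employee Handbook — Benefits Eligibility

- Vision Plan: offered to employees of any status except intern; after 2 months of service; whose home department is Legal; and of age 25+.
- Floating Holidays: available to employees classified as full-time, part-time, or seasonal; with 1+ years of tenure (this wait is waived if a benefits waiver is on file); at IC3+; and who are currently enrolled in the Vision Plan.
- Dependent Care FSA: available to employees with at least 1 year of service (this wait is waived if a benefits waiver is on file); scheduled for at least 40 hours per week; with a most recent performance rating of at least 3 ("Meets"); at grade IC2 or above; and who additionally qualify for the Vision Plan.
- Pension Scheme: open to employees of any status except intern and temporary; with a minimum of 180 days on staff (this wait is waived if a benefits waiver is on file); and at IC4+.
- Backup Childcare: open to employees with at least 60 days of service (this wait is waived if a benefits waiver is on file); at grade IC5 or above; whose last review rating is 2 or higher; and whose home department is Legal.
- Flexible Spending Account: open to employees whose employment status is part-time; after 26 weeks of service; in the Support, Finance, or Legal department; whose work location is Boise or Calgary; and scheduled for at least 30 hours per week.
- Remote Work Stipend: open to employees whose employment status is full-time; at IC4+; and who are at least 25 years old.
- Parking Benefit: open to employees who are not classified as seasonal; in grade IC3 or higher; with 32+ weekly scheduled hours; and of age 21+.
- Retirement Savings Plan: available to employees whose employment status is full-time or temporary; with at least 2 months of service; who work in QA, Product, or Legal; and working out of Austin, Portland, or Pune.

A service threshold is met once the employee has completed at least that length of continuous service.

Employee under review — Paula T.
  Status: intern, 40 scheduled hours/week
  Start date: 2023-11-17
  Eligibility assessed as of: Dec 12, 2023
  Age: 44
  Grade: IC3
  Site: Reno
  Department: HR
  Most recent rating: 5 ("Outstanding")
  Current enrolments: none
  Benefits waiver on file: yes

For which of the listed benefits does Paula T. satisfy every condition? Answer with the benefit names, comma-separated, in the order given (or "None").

Parking Benefit

Service from 2023-11-17 to Dec 12, 2023: 25 days.
Vision Plan — status intern ✗ (excluded) → not eligible.
Floating Holidays — status intern ✗ (requires full-time, part-time, or seasonal) → not eligible.
Dependent Care FSA — benefits waiver on file ✓; 40 hrs/wk ≥ 40 ✓; rating 5 ≥ 3 ✓; grade IC3 ≥ IC2 ✓; not eligible for Vision Plan ✗ → not eligible.
Pension Scheme — status intern ✗ (excluded) → not eligible.
Backup Childcare — benefits waiver on file ✓; grade IC3 < IC5 ✗ → not eligible.
Flexible Spending Account — status intern ✗ (requires part-time) → not eligible.
Remote Work Stipend — status intern ✗ (requires full-time) → not eligible.
Parking Benefit — status intern ✓ (not excluded); grade IC3 ≥ IC3 ✓; 40 hrs/wk ≥ 32 ✓; age 44 ≥ 21 ✓ → eligible.
Retirement Savings Plan — status intern ✗ (requires full-time or temporary) → not eligible.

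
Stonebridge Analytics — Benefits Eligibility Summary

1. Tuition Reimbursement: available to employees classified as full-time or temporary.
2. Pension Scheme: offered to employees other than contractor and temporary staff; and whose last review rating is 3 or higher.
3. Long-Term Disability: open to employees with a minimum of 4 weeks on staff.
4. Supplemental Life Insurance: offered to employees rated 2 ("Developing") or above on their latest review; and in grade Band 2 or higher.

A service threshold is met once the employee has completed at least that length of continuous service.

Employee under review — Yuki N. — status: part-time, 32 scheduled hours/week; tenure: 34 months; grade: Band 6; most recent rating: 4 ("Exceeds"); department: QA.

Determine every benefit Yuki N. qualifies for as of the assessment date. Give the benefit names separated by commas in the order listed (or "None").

Tuition Reimbursement — status part-time ✗ (requires full-time or temporary) → not eligible.
Pension Scheme — status part-time ✓ (not excluded); rating 4 ≥ 3 ✓ → eligible.
Long-Term Disability — service 34 months ≥ 4 weeks (≈28 days) ✓ → eligible.
Supplemental Life Insurance — rating 4 ≥ 2 ✓; grade Band 6 ≥ Band 2 ✓ → eligible.

Pension Scheme, Long-Term Disability, Supplemental Life Insurance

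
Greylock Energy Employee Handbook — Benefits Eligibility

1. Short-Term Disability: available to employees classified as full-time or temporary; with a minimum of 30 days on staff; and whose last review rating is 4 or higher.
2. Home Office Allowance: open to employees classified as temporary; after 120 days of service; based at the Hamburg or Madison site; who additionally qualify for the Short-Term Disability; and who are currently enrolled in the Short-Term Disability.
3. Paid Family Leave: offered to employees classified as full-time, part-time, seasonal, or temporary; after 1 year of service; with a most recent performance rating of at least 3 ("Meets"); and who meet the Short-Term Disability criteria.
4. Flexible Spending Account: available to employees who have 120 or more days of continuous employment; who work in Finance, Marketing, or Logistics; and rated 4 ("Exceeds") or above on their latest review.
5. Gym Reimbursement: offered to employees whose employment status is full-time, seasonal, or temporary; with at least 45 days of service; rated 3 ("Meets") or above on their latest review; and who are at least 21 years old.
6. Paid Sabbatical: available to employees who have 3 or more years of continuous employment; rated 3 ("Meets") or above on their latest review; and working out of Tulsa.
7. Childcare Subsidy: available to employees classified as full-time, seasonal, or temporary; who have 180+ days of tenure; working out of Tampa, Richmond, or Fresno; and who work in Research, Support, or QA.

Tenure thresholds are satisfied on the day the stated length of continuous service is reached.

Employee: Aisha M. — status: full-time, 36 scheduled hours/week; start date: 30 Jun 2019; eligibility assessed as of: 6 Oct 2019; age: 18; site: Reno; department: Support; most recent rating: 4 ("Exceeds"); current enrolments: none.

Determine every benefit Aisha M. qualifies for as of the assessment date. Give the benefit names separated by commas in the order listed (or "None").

Short-Term Disability

Service from 30 Jun 2019 to 6 Oct 2019: 98 days.
Short-Term Disability — status full-time ✓; service 98 days ≥ 30 days ✓; rating 4 ≥ 4 ✓ → eligible.
Home Office Allowance — status full-time ✗ (requires temporary) → not eligible.
Paid Family Leave — status full-time ✓; service 98 days < 1 year (≈365 days) ✗ → not eligible.
Flexible Spending Account — service 98 days < 120 days ✗ → not eligible.
Gym Reimbursement — status full-time ✓; service 98 days ≥ 45 days ✓; rating 4 ≥ 3 ✓; age 18 < 21 ✗ → not eligible.
Paid Sabbatical — service 98 days < 3 years (≈1095 days) ✗ → not eligible.
Childcare Subsidy — status full-time ✓; service 98 days < 180 days ✗ → not eligible.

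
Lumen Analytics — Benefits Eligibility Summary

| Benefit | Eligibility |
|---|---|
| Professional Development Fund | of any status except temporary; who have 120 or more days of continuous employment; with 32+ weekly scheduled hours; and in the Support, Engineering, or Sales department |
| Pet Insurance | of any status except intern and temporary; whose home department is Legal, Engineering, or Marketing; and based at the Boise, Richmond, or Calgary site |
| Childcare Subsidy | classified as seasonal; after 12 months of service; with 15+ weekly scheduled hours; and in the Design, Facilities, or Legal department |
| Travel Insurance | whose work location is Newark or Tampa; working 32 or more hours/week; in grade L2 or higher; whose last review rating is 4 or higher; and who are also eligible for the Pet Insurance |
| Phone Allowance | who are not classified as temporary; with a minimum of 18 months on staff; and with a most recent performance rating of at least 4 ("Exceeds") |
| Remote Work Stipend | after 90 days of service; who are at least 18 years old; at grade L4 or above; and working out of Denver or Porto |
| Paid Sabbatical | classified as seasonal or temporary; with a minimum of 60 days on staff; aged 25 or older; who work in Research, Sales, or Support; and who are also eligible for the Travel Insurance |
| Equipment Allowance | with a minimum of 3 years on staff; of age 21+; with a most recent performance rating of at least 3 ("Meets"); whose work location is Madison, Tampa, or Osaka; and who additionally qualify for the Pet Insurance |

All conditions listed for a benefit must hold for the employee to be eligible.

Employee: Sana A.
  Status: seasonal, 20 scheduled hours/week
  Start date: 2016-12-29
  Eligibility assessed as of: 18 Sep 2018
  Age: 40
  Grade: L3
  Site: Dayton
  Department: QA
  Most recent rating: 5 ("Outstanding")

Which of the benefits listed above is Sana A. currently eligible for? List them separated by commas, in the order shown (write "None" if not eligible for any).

Phone Allowance

Service from 2016-12-29 to 18 Sep 2018: 628 days.
Professional Development Fund — status seasonal ✓ (not excluded); service 628 days ≥ 120 days ✓; 20 hrs/wk < 32 ✗ → not eligible.
Pet Insurance — status seasonal ✓ (not excluded); dept QA ✗ → not eligible.
Childcare Subsidy — status seasonal ✓; service 628 days ≥ 12 months (≈360 days) ✓; 20 hrs/wk ≥ 15 ✓; dept QA ✗ → not eligible.
Travel Insurance — site Dayton ✗ (not Newark or Tampa) → not eligible.
Phone Allowance — status seasonal ✓ (not excluded); service 628 days ≥ 18 months (≈540 days) ✓; rating 5 ≥ 4 ✓ → eligible.
Remote Work Stipend — service 628 days ≥ 90 days ✓; age 40 ≥ 18 ✓; grade L3 < L4 ✗ → not eligible.
Paid Sabbatical — status seasonal ✓; service 628 days ≥ 60 days ✓; age 40 ≥ 25 ✓; dept QA ✗ → not eligible.
Equipment Allowance — service 628 days < 3 years (≈1095 days) ✗ → not eligible.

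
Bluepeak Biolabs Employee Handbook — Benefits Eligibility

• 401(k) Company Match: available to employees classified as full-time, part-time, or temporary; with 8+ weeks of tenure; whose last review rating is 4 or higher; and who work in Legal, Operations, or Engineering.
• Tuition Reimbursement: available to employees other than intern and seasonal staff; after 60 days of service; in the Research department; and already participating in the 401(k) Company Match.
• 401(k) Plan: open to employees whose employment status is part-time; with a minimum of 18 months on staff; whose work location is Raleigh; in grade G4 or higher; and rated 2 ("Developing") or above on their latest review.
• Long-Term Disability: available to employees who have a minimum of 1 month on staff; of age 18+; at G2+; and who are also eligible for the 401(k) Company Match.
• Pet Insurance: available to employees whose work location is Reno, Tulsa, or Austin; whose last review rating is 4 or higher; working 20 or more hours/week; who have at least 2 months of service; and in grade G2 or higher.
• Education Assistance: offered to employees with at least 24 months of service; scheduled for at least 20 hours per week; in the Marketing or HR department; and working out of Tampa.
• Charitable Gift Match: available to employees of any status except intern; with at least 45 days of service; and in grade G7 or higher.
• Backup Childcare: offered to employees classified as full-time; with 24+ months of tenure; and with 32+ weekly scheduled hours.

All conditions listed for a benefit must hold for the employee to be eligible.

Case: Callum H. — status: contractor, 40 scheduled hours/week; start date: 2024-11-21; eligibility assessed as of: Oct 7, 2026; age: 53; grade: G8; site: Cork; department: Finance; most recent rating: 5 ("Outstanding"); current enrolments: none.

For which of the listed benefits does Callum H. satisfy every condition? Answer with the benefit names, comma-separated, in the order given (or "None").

Service from 2024-11-21 to Oct 7, 2026: 685 days.
401(k) Company Match — status contractor ✗ (requires full-time, part-time, or temporary) → not eligible.
Tuition Reimbursement — status contractor ✓ (not excluded); service 685 days ≥ 60 days ✓; dept Finance ✗ → not eligible.
401(k) Plan — status contractor ✗ (requires part-time) → not eligible.
Long-Term Disability — service 685 days ≥ 1 month (≈30 days) ✓; age 53 ≥ 18 ✓; grade G8 ≥ G2 ✓; not eligible for 401(k) Company Match ✗ → not eligible.
Pet Insurance — site Cork ✗ (not Reno, Tulsa, or Austin) → not eligible.
Education Assistance — service 685 days < 24 months (≈720 days) ✗ → not eligible.
Charitable Gift Match — status contractor ✓ (not excluded); service 685 days ≥ 45 days ✓; grade G8 ≥ G7 ✓ → eligible.
Backup Childcare — status contractor ✗ (requires full-time) → not eligible.

Charitable Gift Match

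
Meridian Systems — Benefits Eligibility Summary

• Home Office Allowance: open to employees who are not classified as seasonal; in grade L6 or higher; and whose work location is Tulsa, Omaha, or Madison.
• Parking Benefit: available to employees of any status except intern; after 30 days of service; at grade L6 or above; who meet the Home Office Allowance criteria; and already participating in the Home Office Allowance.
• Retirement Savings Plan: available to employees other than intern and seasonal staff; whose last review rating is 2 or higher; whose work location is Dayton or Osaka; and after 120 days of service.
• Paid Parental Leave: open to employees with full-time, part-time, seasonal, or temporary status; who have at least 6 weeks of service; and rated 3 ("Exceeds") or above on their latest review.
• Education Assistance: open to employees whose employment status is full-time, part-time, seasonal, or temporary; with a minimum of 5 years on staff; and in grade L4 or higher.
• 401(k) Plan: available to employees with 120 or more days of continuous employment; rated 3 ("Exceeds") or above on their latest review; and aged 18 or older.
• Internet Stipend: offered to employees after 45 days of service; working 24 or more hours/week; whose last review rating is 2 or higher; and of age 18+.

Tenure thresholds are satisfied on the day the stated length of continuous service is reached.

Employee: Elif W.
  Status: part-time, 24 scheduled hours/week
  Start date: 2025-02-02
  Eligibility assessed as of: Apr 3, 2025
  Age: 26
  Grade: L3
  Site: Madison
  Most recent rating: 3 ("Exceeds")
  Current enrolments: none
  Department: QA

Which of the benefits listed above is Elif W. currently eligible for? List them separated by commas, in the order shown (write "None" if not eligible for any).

Paid Parental Leave, Internet Stipend

Service from 2025-02-02 to Apr 3, 2025: 60 days.
Home Office Allowance — status part-time ✓ (not excluded); grade L3 < L6 ✗ → not eligible.
Parking Benefit — status part-time ✓ (not excluded); service 60 days ≥ 30 days ✓; grade L3 < L6 ✗ → not eligible.
Retirement Savings Plan — status part-time ✓ (not excluded); rating 3 ≥ 2 ✓; site Madison ✗ (not Dayton or Osaka) → not eligible.
Paid Parental Leave — status part-time ✓; service 60 days ≥ 6 weeks (≈42 days) ✓; rating 3 ≥ 3 ✓ → eligible.
Education Assistance — status part-time ✓; service 60 days < 5 years (≈1825 days) ✗ → not eligible.
401(k) Plan — service 60 days < 120 days ✗ → not eligible.
Internet Stipend — service 60 days ≥ 45 days ✓; 24 hrs/wk ≥ 24 ✓; rating 3 ≥ 2 ✓; age 26 ≥ 18 ✓ → eligible.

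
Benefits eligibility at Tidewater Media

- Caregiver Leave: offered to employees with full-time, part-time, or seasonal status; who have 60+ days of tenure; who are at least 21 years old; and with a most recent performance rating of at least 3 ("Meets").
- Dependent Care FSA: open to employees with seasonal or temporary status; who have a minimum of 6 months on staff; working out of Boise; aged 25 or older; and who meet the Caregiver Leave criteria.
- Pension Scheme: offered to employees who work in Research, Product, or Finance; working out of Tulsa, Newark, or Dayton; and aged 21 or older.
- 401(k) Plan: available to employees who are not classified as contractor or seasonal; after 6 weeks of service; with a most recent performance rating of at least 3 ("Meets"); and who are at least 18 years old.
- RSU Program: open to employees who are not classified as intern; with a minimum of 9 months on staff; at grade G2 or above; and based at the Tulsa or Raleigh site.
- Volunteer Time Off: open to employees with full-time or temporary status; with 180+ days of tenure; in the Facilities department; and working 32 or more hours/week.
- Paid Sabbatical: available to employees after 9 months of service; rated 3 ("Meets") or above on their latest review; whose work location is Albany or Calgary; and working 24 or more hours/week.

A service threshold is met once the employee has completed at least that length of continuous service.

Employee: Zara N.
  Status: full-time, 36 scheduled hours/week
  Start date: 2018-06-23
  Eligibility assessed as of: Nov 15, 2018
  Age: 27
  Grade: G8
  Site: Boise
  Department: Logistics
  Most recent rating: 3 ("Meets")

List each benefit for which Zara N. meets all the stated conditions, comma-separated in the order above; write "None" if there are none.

Caregiver Leave, 401(k) Plan

Service from 2018-06-23 to Nov 15, 2018: 145 days.
Caregiver Leave — status full-time ✓; service 145 days ≥ 60 days ✓; age 27 ≥ 21 ✓; rating 3 ≥ 3 ✓ → eligible.
Dependent Care FSA — status full-time ✗ (requires seasonal or temporary) → not eligible.
Pension Scheme — dept Logistics ✗ → not eligible.
401(k) Plan — status full-time ✓ (not excluded); service 145 days ≥ 6 weeks (≈42 days) ✓; rating 3 ≥ 3 ✓; age 27 ≥ 18 ✓ → eligible.
RSU Program — status full-time ✓ (not excluded); service 145 days < 9 months (≈270 days) ✗ → not eligible.
Volunteer Time Off — status full-time ✓; service 145 days < 180 days ✗ → not eligible.
Paid Sabbatical — service 145 days < 9 months (≈270 days) ✗ → not eligible.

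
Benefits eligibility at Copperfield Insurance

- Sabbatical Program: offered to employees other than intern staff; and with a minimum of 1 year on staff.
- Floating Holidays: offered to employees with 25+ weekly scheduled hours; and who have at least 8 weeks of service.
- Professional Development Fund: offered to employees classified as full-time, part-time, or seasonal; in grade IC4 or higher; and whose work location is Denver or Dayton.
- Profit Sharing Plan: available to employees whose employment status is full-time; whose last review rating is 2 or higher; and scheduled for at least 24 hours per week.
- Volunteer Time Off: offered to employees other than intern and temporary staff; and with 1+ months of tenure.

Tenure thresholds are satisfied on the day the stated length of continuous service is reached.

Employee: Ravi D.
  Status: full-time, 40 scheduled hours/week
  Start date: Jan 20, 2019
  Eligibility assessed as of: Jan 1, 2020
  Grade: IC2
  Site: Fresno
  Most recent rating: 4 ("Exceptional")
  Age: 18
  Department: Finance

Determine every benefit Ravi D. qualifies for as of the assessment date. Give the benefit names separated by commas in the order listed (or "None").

Floating Holidays, Profit Sharing Plan, Volunteer Time Off

Service from Jan 20, 2019 to Jan 1, 2020: 346 days.
Sabbatical Program — status full-time ✓ (not excluded); service 346 days < 1 year (≈365 days) ✗ → not eligible.
Floating Holidays — 40 hrs/wk ≥ 25 ✓; service 346 days ≥ 8 weeks (≈56 days) ✓ → eligible.
Professional Development Fund — status full-time ✓; grade IC2 < IC4 ✗ → not eligible.
Profit Sharing Plan — status full-time ✓; rating 4 ≥ 2 ✓; 40 hrs/wk ≥ 24 ✓ → eligible.
Volunteer Time Off — status full-time ✓ (not excluded); service 346 days ≥ 1 month (≈30 days) ✓ → eligible.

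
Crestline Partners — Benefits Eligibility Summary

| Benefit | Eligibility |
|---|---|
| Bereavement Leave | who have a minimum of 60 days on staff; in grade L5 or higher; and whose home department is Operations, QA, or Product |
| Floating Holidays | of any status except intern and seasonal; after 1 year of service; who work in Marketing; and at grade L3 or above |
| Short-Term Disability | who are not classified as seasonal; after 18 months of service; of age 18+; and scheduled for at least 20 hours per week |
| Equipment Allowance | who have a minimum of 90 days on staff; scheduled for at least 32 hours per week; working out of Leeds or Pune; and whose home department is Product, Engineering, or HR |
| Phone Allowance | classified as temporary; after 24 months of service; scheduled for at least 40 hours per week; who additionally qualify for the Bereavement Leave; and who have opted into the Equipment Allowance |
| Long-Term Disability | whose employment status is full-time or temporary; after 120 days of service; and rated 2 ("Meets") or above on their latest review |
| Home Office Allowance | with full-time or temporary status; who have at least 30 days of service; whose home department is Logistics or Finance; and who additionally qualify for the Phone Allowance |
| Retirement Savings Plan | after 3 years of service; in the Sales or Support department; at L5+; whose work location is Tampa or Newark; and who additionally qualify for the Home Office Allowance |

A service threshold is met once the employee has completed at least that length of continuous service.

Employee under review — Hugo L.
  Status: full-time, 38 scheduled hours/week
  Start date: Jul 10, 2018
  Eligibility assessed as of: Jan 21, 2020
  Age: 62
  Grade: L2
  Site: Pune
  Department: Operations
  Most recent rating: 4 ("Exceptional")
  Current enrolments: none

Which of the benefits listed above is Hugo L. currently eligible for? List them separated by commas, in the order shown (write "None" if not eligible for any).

Service from Jul 10, 2018 to Jan 21, 2020: 560 days.
Bereavement Leave — service 560 days ≥ 60 days ✓; grade L2 < L5 ✗ → not eligible.
Floating Holidays — status full-time ✓ (not excluded); service 560 days ≥ 1 year (≈365 days) ✓; dept Operations ✗ → not eligible.
Short-Term Disability — status full-time ✓ (not excluded); service 560 days ≥ 18 months (≈540 days) ✓; age 62 ≥ 18 ✓; 38 hrs/wk ≥ 20 ✓ → eligible.
Equipment Allowance — service 560 days ≥ 90 days ✓; 38 hrs/wk ≥ 32 ✓; site Pune ✓; dept Operations ✗ → not eligible.
Phone Allowance — status full-time ✗ (requires temporary) → not eligible.
Long-Term Disability — status full-time ✓; service 560 days ≥ 120 days ✓; rating 4 ≥ 2 ✓ → eligible.
Home Office Allowance — status full-time ✓; service 560 days ≥ 30 days ✓; dept Operations ✗ → not eligible.
Retirement Savings Plan — service 560 days < 3 years (≈1095 days) ✗ → not eligible.

Short-Term Disability, Long-Term Disability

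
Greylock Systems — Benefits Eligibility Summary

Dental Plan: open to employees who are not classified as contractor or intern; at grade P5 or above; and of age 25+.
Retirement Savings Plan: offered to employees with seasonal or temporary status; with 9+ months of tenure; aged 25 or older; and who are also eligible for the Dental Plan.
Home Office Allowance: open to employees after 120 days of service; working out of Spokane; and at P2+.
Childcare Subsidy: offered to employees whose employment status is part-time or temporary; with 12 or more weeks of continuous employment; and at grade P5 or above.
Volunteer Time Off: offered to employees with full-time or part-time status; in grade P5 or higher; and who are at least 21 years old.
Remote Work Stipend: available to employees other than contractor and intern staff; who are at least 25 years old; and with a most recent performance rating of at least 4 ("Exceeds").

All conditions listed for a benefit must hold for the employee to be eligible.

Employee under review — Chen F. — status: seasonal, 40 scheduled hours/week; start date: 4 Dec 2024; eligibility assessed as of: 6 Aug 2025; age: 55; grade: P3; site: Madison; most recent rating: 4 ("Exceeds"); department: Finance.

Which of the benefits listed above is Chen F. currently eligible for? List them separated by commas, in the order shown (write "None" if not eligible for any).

Service from 4 Dec 2024 to 6 Aug 2025: 245 days.
Dental Plan — status seasonal ✓ (not excluded); grade P3 < P5 ✗ → not eligible.
Retirement Savings Plan — status seasonal ✓; service 245 days < 9 months (≈270 days) ✗ → not eligible.
Home Office Allowance — service 245 days ≥ 120 days ✓; site Madison ✗ (not Spokane) → not eligible.
Childcare Subsidy — status seasonal ✗ (requires part-time or temporary) → not eligible.
Volunteer Time Off — status seasonal ✗ (requires full-time or part-time) → not eligible.
Remote Work Stipend — status seasonal ✓ (not excluded); age 55 ≥ 25 ✓; rating 4 ≥ 4 ✓ → eligible.

Remote Work Stipend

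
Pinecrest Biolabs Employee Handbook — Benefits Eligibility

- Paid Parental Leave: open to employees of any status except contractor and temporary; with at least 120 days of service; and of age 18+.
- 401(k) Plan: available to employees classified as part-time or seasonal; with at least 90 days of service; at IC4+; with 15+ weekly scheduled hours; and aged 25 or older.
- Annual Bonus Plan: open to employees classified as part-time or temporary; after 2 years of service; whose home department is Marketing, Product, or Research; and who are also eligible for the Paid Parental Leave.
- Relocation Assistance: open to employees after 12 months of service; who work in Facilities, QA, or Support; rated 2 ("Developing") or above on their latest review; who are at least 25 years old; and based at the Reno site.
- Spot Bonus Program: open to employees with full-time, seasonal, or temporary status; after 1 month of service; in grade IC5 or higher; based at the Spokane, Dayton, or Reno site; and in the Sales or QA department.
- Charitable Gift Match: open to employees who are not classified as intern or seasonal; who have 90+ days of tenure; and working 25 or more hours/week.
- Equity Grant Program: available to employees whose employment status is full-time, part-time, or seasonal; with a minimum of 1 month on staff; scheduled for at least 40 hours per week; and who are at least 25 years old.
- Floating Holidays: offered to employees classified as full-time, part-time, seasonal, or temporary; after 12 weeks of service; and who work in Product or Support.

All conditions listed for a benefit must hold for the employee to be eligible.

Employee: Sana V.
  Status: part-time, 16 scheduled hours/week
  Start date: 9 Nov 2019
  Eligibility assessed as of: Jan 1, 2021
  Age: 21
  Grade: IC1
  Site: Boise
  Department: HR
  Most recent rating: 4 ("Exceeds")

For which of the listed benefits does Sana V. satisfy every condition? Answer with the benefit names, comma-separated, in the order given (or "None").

Service from 9 Nov 2019 to Jan 1, 2021: 419 days.
Paid Parental Leave — status part-time ✓ (not excluded); service 419 days ≥ 120 days ✓; age 21 ≥ 18 ✓ → eligible.
401(k) Plan — status part-time ✓; service 419 days ≥ 90 days ✓; grade IC1 < IC4 ✗ → not eligible.
Annual Bonus Plan — status part-time ✓; service 419 days < 2 years (≈730 days) ✗ → not eligible.
Relocation Assistance — service 419 days ≥ 12 months (≈360 days) ✓; dept HR ✗ → not eligible.
Spot Bonus Program — status part-time ✗ (requires full-time, seasonal, or temporary) → not eligible.
Charitable Gift Match — status part-time ✓ (not excluded); service 419 days ≥ 90 days ✓; 16 hrs/wk < 25 ✗ → not eligible.
Equity Grant Program — status part-time ✓; service 419 days ≥ 1 month (≈30 days) ✓; 16 hrs/wk < 40 ✗ → not eligible.
Floating Holidays — status part-time ✓; service 419 days ≥ 12 weeks (≈84 days) ✓; dept HR ✗ → not eligible.

Paid Parental Leave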